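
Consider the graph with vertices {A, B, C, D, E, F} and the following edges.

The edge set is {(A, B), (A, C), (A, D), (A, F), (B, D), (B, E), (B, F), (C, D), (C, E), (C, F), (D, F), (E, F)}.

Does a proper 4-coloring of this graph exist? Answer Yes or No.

Yes

The chromatic number is 4. A, C, D, F form a clique, so at least 4 colors are needed.
4 colors suffice: color red → {F}; color blue → {B, C}; color green → {D, E}; color yellow → {A}.
That is already a proper 4-coloring.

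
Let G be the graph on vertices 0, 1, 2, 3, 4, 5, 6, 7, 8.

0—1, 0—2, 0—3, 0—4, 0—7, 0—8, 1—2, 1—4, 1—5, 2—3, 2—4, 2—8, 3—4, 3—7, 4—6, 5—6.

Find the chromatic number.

4

0, 1, 2, 4 are mutually adjacent (a clique of size 4), so at least 4 colors are needed.
One proper 4-coloring: 0=red, 1=yellow, 2=green, 3=yellow, 4=blue, 5=blue, 6=red, 7=blue, 8=blue. Each edge has distinct colors on its endpoints.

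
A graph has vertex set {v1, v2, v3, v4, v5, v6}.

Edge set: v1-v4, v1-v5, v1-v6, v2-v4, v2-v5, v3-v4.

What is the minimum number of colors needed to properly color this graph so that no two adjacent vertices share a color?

v2 and v4 are adjacent, so at least 2 colors are needed.
2 colors suffice: color 1 → {v4, v5, v6}; color 2 → {v1, v2, v3}. Each edge has distinct colors on its endpoints.

2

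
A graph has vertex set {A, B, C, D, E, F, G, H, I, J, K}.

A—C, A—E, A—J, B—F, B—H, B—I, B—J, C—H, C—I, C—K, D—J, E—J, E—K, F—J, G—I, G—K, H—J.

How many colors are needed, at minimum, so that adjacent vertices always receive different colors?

A, E, J form a triangle, so at least 3 colors are needed.
3 colors suffice: A=2, B=2, C=1, D=2, E=3, F=3, G=1, H=3, I=3, J=1, K=2. Every edge joins two different colors.

3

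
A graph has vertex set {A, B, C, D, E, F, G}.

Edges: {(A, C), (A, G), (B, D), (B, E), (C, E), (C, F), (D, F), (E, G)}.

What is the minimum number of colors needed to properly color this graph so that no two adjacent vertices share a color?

3

The cycle D-F-C-E-B-D has odd length 5, so it cannot be 2-colored; at least 3 colors are needed.
3 colors suffice: A=blue, B=green, C=red, D=red, E=blue, F=blue, G=red. Each edge has distinct colors on its endpoints.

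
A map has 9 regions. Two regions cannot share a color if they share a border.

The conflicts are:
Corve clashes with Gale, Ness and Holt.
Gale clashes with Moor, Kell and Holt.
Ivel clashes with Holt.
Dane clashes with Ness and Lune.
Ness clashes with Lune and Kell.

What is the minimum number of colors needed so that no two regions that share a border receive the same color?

Corve, Gale, Holt pairwise conflict, so at least 3 colors are needed.
3 colors suffice: color 1 → {Gale, Ivel, Ness}; color 2 → {Corve, Dane, Moor, Kell}; color 3 → {Lune, Holt}. No two conflicting regions share a color.

3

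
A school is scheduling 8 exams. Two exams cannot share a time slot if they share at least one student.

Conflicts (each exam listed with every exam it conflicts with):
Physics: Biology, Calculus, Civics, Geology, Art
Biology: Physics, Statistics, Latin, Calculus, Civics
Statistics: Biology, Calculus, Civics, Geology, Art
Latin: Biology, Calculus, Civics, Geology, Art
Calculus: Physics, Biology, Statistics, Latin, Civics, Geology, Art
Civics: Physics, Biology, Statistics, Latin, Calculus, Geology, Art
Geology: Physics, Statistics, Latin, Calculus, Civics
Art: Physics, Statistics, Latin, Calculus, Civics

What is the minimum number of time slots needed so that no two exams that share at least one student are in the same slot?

Latin, Calculus, Civics, Art are mutually in conflict, so at least 4 time slots are needed.
4 time slots suffice: Physics=3, Biology=4, Statistics=3, Latin=3, Calculus=2, Civics=1, Geology=4, Art=4. Every pair that conflicts lands in different time slots.

4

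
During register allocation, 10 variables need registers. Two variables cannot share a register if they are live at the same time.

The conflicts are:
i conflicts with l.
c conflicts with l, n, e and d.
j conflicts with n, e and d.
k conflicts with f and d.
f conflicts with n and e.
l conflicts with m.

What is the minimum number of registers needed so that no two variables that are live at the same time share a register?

The cycle f-k-d-c-e-f has odd length 5, so it cannot be 2-colored; at least 3 registers are needed.
3 registers suffice: register 1 → {i, c, j, f, m}; register 2 → {l, n, e, d}; register 3 → {k}. Each listed conflict is separated.

3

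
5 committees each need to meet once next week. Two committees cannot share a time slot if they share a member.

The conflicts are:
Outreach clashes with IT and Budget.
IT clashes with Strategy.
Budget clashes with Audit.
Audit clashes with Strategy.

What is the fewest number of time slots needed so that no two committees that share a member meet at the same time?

3

The cycle Budget-Outreach-IT-Strategy-Audit-Budget has odd length 5, so it cannot be 2-colored; at least 3 time slots are needed.
3 time slots suffice: time slot 1 → {IT, Budget}; time slot 2 → {Outreach, Audit}; time slot 3 → {Strategy}. Each listed conflict is separated.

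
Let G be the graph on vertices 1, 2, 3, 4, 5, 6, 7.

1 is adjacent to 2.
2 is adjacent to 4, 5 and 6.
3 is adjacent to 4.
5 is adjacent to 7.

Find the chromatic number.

2

1 and 2 are adjacent, so at least 2 colors are needed.
2 colors suffice: color a → {2, 3, 7}; color b → {1, 4, 5, 6}. Every edge joins two different colors.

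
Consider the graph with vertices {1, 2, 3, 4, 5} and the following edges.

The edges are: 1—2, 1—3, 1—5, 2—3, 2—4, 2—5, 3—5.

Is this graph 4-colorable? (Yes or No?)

Yes

The chromatic number is 4. 1, 2, 3, 5 are mutually adjacent (a clique of size 4), so at least 4 colors are needed.
4 colors suffice: color red → {2}; color blue → {3, 4}; color green → {5}; color yellow → {1}.
That is already a proper 4-coloring.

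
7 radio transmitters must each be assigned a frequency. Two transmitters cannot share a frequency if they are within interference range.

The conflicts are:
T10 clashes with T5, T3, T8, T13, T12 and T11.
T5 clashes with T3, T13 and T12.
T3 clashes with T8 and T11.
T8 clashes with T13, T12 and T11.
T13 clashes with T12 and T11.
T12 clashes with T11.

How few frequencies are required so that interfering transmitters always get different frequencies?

T10, T8, T13, T12, T11 are mutually in conflict, so at least 5 frequencies are needed.
5 frequencies suffice: frequency 1 → {T10}; frequency 2 → {T5, T8}; frequency 3 → {T3, T12}; frequency 4 → {T13}; frequency 5 → {T11}. Every pair that conflicts lands in different frequencies.

5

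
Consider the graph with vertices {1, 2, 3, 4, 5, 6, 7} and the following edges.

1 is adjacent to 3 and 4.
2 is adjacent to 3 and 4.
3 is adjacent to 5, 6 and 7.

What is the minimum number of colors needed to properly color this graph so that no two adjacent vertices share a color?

2

3 and 5 are adjacent, so at least 2 colors are needed.
2 colors suffice: color a → {3, 4}; color b → {1, 2, 5, 6, 7}. No two adjacent vertices share a color.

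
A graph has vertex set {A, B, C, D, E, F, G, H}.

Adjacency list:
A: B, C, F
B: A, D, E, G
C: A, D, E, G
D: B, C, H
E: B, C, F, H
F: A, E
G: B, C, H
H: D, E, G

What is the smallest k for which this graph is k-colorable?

2

G and H are adjacent, so at least 2 colors are needed.
2 colors suffice: color red → {A, D, E, G}; color blue → {B, C, F, H}. No two adjacent vertices share a color.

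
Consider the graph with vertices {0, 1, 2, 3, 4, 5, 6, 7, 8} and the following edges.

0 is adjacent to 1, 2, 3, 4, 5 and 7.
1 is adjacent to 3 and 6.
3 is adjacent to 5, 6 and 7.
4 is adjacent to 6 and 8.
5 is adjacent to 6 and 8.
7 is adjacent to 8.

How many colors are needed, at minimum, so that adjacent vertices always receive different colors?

3

0, 1, 3 form a triangle, so at least 3 colors are needed.
3 colors suffice: color red → {0, 6, 8}; color blue → {2, 3, 4}; color green → {1, 5, 7}. Each edge has distinct colors on its endpoints.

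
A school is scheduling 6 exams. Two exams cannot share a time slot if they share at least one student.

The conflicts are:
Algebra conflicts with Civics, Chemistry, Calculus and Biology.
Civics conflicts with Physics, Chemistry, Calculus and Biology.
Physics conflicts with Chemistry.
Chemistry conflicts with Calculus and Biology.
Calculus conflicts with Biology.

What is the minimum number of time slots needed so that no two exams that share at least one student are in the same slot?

5

Algebra, Civics, Chemistry, Calculus, Biology are mutually in conflict, so at least 5 time slots are needed.
5 time slots suffice: time slot 1 → {Chemistry}; time slot 2 → {Civics}; time slot 3 → {Physics, Biology}; time slot 4 → {Calculus}; time slot 5 → {Algebra}. Every pair that conflicts lands in different time slots.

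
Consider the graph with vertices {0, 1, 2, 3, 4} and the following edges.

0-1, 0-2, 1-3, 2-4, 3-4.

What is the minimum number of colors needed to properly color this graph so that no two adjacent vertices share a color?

3

The cycle 2-4-3-1-0-2 has odd length 5, so it cannot be 2-colored; at least 3 colors are needed.
3 colors suffice: color a → {0, 3}; color b → {1, 2}; color c → {4}. No two adjacent vertices share a color.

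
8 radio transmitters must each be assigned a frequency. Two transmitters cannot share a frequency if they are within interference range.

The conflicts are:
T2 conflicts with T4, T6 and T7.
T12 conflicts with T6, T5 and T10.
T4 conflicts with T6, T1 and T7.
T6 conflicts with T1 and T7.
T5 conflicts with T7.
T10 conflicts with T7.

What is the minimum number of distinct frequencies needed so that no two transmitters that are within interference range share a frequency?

T2, T4, T6, T7 pairwise conflict, so at least 4 frequencies are needed.
4 frequencies suffice: frequency 1 → {T6, T5, T10}; frequency 2 → {T12, T1, T7}; frequency 3 → {T4}; frequency 4 → {T2}. Every pair that conflicts lands in different frequencies.

4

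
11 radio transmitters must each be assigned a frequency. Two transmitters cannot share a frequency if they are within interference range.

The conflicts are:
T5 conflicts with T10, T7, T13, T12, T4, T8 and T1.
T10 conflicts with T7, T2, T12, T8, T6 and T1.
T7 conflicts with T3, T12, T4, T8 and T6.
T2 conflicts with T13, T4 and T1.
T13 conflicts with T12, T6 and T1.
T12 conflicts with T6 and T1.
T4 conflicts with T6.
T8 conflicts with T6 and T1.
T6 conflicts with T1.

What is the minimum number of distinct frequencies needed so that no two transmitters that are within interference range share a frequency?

T5, T10, T12, T1 are mutually in conflict, so at least 4 frequencies are needed.
4 frequencies suffice: frequency 1 → {T7, T1}; frequency 2 → {T10, T3, T13, T4}; frequency 3 → {T5, T2, T6}; frequency 4 → {T12, T8}. Every pair that conflicts lands in different frequencies.

4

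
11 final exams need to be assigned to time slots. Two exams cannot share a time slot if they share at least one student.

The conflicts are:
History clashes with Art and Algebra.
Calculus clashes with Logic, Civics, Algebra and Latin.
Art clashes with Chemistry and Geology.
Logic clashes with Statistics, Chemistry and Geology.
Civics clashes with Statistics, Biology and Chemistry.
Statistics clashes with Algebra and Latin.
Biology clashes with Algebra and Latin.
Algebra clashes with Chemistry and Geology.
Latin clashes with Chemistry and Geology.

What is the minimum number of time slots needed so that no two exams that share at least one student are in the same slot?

Civics and Chemistry conflict, so at least 2 time slots are needed.
2 time slots suffice: History=2, Calculus=2, Art=1, Logic=1, Civics=1, Statistics=2, Biology=2, Algebra=1, Latin=1, Chemistry=2, Geology=2. Each listed conflict is separated.

2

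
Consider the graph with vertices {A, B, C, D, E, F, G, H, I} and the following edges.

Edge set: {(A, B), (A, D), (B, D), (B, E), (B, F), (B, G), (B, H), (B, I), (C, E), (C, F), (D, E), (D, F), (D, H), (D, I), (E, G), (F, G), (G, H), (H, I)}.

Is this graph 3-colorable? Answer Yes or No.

No

B, D, H, I are pairwise adjacent (a clique of size 4), so at least 4 colors are needed.
So 3 colors are not enough.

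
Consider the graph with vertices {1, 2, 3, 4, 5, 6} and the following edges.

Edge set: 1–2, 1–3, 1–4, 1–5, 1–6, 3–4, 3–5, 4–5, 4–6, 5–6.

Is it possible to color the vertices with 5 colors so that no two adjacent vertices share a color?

Yes

The chromatic number is 4. 1, 4, 5, 6 are pairwise adjacent (a clique of size 4), so at least 4 colors are needed.
One proper 4-coloring: 1=red, 2=blue, 3=yellow, 4=blue, 5=green, 6=yellow.
Since 5 ≥ 4, a proper 5-coloring certainly exists.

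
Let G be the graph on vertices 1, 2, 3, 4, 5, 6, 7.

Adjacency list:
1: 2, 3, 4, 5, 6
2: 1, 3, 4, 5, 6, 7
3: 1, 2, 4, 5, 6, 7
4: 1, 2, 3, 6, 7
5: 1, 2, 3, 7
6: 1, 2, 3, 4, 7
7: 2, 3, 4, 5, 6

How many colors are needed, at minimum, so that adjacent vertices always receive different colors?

2, 3, 4, 6, 7 are pairwise adjacent (a clique of size 5), so at least 5 colors are needed.
5 colors suffice: color a → {2}; color b → {3}; color c → {1, 7}; color d → {4, 5}; color e → {6}. Every edge joins two different colors.

5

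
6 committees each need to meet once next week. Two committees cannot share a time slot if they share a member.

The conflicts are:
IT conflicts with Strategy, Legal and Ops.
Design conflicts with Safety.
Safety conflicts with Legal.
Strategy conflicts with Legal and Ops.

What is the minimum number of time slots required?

3

IT, Strategy, Ops all conflict with each other, so at least 3 time slots are needed.
Using 3 time slots: IT=1, Design=2, Safety=1, Strategy=2, Legal=3, Ops=3. Each listed conflict is separated.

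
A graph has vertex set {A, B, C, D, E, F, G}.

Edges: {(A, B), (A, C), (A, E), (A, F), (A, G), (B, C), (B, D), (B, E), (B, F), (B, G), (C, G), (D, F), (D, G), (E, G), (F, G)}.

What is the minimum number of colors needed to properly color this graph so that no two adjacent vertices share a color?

4

B, D, F, G are mutually adjacent (a clique of size 4), so at least 4 colors are needed.
4 colors suffice: A=3, B=2, C=4, D=3, E=4, F=4, G=1. No two adjacent vertices share a color.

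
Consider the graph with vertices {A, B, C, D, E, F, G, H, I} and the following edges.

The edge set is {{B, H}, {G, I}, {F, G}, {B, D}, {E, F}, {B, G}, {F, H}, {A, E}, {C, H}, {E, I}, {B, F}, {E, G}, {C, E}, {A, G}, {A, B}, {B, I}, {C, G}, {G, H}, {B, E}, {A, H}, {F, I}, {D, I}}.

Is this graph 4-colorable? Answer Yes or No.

B, E, F, G, I are pairwise adjacent (a clique of size 5), so at least 5 colors are needed.
So 4 colors are not enough.

No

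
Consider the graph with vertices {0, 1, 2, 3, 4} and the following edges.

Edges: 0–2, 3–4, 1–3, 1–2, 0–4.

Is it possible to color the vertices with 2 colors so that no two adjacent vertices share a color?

The cycle 0-2-1-3-4-0 has odd length 5, so it cannot be 2-colored; at least 3 colors are needed.
So 2 colors are not enough.

No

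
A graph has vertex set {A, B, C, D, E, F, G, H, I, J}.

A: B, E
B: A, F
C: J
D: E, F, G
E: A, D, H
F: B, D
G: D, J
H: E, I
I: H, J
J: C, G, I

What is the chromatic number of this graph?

The cycle F-D-E-A-B-F has odd length 5, so it cannot be 2-colored; at least 3 colors are needed.
3 colors suffice: color 1 → {B, E, J}; color 2 → {A, C, D, I}; color 3 → {F, G, H}. Each edge has distinct colors on its endpoints.

3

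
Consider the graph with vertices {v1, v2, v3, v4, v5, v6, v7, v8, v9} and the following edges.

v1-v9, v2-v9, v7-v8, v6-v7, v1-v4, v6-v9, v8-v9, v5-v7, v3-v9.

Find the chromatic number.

2

v3 and v9 are adjacent, so at least 2 colors are needed.
2 colors suffice: color 1 → {v4, v7, v9}; color 2 → {v1, v2, v3, v5, v6, v8}. Each edge has distinct colors on its endpoints.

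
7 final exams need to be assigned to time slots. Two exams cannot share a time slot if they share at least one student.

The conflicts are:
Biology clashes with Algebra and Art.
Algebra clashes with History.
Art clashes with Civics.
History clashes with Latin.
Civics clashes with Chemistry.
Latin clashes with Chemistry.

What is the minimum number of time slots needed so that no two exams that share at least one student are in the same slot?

The cycle Algebra-Biology-Art-Civics-Chemistry-Latin-History-Algebra has odd length 7, so it cannot be 2-colored; at least 3 time slots are needed.
3 time slots suffice: time slot 1 → {Biology, History, Civics}; time slot 2 → {Algebra, Art, Latin}; time slot 3 → {Chemistry}. Every pair that conflicts lands in different time slots.

3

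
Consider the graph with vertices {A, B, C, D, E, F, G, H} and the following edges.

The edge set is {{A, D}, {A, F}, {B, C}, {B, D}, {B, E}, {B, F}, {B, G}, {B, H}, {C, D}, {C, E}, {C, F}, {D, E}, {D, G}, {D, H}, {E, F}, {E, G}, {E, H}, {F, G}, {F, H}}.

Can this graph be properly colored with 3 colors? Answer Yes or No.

B, E, F, G are mutually adjacent (a clique of size 4), so at least 4 colors are needed.
So 3 colors are not enough.

No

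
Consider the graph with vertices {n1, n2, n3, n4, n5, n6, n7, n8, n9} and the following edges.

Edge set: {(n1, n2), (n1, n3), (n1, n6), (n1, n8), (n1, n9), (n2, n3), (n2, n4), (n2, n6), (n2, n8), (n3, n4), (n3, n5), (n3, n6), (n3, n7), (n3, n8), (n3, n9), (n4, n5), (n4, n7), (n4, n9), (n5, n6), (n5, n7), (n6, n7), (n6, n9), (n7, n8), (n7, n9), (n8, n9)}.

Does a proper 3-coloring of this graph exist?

No

n1, n3, n6, n9 are pairwise adjacent (a clique of size 4), so at least 4 colors are needed.
So 3 colors are not enough.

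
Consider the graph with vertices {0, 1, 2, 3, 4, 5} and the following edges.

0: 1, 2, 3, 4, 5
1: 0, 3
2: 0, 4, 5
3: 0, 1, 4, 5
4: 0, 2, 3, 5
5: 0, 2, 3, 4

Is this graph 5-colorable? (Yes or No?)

The chromatic number is 4. 0, 3, 4, 5 are mutually adjacent (a clique of size 4), so at least 4 colors are needed.
A valid assignment using 4 colors: 0=a, 1=c, 2=b, 3=b, 4=c, 5=d.
Since 5 ≥ 4, a proper 5-coloring certainly exists.

Yes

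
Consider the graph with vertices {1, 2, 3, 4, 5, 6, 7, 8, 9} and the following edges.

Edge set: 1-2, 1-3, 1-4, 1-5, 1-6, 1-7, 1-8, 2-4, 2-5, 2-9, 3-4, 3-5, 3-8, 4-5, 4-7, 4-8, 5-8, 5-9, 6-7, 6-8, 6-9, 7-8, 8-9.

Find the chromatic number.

1, 3, 4, 5, 8 are mutually adjacent (a clique of size 5), so at least 5 colors are needed.
5 colors suffice: color red → {2, 8}; color blue → {1, 9}; color green → {5, 7}; color yellow → {4, 6}; color purple → {3}. No two adjacent vertices share a color.

5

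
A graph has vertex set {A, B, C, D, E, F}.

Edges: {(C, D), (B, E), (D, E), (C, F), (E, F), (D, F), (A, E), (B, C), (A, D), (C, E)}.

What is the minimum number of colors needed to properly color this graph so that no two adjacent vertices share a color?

4

C, D, E, F are mutually adjacent (a clique of size 4), so at least 4 colors are needed.
4 colors suffice: A=3, B=2, C=3, D=2, E=1, F=4. Every edge joins two different colors.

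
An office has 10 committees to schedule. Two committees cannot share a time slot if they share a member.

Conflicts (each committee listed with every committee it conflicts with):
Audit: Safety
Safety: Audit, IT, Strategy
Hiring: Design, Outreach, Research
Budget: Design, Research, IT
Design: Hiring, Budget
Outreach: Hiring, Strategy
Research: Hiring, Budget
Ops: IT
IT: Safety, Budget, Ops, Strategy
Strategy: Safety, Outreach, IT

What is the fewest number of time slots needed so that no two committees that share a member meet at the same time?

3

Safety, IT, Strategy pairwise conflict, so at least 3 time slots are needed.
Using 3 time slots: Audit=1, Safety=2, Hiring=1, Budget=2, Design=3, Outreach=2, Research=3, Ops=2, IT=1, Strategy=3. Every pair that conflicts lands in different time slots.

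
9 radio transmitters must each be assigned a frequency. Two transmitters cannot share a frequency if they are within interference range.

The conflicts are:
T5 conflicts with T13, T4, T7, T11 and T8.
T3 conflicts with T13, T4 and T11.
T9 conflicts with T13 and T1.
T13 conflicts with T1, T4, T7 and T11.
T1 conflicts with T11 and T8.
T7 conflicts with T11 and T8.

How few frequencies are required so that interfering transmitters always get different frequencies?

4

T5, T13, T7, T11 are mutually in conflict, so at least 4 frequencies are needed.
4 frequencies suffice: frequency 1 → {T13, T8}; frequency 2 → {T9, T4, T11}; frequency 3 → {T5, T3, T1}; frequency 4 → {T7}. No two conflicting transmitters share a frequency.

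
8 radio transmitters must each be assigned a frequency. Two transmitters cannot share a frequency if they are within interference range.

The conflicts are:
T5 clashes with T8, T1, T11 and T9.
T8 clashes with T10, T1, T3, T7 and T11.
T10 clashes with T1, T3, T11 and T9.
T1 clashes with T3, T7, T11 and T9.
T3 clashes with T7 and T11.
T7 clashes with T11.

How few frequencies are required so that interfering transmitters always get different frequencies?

T8, T10, T1, T3, T11 all conflict with each other, so at least 5 frequencies are needed.
5 frequencies suffice: T5=4, T8=2, T10=5, T1=1, T3=4, T7=5, T11=3, T9=2. No two conflicting transmitters share a frequency.

5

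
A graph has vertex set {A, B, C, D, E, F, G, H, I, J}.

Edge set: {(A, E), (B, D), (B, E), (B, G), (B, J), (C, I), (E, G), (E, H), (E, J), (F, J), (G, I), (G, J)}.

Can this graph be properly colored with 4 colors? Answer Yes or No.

The chromatic number is 4. B, E, G, J form a clique, so at least 4 colors are needed.
4 colors suffice: A=2, B=2, C=2, D=1, E=1, F=1, G=4, H=2, I=1, J=3.
That is already a proper 4-coloring.

Yes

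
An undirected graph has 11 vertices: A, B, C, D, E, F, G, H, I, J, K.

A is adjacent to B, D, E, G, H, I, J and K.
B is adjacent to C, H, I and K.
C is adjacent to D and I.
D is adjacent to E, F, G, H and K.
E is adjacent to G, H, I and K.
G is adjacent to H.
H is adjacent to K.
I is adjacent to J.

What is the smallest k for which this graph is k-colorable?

A, D, E, H, K are mutually adjacent (a clique of size 5), so at least 5 colors are needed.
5 colors suffice: color red → {A, C, F}; color blue → {B, D, J}; color green → {E}; color yellow → {H, I}; color purple → {G, K}. Every edge joins two different colors.

5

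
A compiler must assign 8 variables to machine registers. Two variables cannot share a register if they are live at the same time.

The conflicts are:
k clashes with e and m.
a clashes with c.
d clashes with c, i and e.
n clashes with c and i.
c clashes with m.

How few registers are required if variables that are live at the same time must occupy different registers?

The cycle k-e-d-c-m-k has odd length 5, so it cannot be 2-colored; at least 3 registers are needed.
Using 3 registers: k=3, a=2, d=2, n=2, c=1, i=1, e=1, m=2. Every pair that conflicts lands in different registers.

3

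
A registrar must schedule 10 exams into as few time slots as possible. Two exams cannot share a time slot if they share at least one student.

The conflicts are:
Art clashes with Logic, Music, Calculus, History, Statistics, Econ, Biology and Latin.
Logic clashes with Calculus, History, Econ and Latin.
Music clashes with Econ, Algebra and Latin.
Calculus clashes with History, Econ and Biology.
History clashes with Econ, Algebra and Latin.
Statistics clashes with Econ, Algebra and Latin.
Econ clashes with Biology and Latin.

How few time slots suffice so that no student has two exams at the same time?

Art, Logic, Calculus, History, Econ all conflict with each other, so at least 5 time slots are needed.
5 time slots suffice: time slot 1 → {Art, Algebra}; time slot 2 → {Econ}; time slot 3 → {Music, History, Statistics, Biology}; time slot 4 → {Calculus, Latin}; time slot 5 → {Logic}. Every pair that conflicts lands in different time slots.

5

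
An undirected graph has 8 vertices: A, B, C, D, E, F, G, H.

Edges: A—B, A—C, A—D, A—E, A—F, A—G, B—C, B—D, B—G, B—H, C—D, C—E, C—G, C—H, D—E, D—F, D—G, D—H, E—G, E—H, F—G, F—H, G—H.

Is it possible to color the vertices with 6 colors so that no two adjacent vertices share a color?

Yes

The chromatic number is 5. A, B, C, D, G form a clique, so at least 5 colors are needed.
One proper 5-coloring: A=3, B=5, C=4, D=2, E=5, F=4, G=1, H=3.
Since 6 ≥ 5, a proper 6-coloring certainly exists.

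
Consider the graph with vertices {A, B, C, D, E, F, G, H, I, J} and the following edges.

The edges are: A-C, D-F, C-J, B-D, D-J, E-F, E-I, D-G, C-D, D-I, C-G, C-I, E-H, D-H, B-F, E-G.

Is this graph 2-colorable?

C, D, J form a triangle, so at least 3 colors are needed.
So 2 colors are not enough.

No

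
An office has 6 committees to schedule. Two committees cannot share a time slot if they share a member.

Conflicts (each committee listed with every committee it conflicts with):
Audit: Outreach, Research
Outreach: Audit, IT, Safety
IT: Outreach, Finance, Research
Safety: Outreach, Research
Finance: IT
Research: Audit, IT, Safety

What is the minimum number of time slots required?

Safety and Research conflict, so at least 2 time slots are needed.
2 time slots suffice: time slot 1 → {Outreach, Finance, Research}; time slot 2 → {Audit, IT, Safety}. No two conflicting committees share a time slot.

2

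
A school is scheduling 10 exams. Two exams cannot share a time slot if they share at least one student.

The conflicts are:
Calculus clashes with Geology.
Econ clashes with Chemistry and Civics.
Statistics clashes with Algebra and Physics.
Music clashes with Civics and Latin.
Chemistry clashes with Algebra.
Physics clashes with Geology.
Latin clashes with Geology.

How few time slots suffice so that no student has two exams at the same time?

The cycle Statistics-Algebra-Chemistry-Econ-Civics-Music-Latin-Geology-Physics-Statistics has odd length 9, so it cannot be 2-colored; at least 3 time slots are needed.
3 time slots suffice: time slot 1 → {Statistics, Chemistry, Civics, Geology}; time slot 2 → {Calculus, Econ, Music, Algebra, Physics}; time slot 3 → {Latin}. No two conflicting exams share a time slot.

3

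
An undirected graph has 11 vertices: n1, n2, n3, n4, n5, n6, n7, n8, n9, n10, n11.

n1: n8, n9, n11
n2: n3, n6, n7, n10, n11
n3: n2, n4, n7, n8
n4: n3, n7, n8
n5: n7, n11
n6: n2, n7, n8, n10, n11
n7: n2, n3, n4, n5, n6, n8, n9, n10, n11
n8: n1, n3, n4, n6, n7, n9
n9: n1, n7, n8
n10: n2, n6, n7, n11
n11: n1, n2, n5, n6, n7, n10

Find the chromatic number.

5

n2, n6, n7, n10, n11 are pairwise adjacent (a clique of size 5), so at least 5 colors are needed.
A valid assignment using 5 colors: n1=red, n2=yellow, n3=green, n4=yellow, n5=green, n6=green, n7=red, n8=blue, n9=green, n10=purple, n11=blue. Each edge has distinct colors on its endpoints.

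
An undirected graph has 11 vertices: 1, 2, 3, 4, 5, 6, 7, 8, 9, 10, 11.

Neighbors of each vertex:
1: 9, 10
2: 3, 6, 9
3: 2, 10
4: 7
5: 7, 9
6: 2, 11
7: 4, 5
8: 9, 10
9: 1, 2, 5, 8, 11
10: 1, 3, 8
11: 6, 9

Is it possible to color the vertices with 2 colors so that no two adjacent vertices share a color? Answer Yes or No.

No

The cycle 9-8-10-3-2-9 has odd length 5, so it cannot be 2-colored; at least 3 colors are needed.
So 2 colors are not enough.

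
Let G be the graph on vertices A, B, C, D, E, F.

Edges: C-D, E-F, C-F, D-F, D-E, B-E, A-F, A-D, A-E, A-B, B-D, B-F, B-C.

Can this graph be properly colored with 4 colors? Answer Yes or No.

No

A, B, D, E, F are pairwise adjacent (a clique of size 5), so at least 5 colors are needed.
So 4 colors are not enough.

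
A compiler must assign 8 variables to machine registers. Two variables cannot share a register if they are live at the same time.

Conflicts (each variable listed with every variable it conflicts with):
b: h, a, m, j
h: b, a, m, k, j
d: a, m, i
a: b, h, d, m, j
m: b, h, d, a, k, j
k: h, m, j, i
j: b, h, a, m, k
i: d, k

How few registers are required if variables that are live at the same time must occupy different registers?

5

b, h, a, m, j pairwise conflict, so at least 5 registers are needed.
5 registers suffice: register 1 → {m, i}; register 2 → {a, k}; register 3 → {d, j}; register 4 → {h}; register 5 → {b}. No two conflicting variables share a register.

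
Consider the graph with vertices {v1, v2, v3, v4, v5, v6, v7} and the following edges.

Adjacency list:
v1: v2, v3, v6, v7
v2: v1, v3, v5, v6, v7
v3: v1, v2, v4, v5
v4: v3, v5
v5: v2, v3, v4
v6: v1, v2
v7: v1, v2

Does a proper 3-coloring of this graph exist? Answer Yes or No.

The chromatic number is 3. v1, v2, v3 are mutually adjacent, so at least 3 colors are needed.
A valid assignment using 3 colors: v1=3, v2=1, v3=2, v4=1, v5=3, v6=2, v7=2.
That is already a proper 3-coloring.

Yes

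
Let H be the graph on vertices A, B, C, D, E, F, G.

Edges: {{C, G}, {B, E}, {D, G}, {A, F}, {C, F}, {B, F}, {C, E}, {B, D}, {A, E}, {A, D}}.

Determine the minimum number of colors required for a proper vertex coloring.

3

The cycle E-A-D-G-C-E has odd length 5, so it cannot be 2-colored; at least 3 colors are needed.
A valid assignment using 3 colors: A=2, B=2, C=1, D=1, E=3, F=3, G=2. No two adjacent vertices share a color.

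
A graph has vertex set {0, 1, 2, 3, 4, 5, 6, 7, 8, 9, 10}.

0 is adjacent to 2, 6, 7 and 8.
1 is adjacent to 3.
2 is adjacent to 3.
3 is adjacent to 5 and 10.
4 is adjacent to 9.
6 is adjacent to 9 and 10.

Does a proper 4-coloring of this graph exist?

The chromatic number is 3. The cycle 0-2-3-10-6-0 has odd length 5, so it cannot be 2-colored; at least 3 colors are needed.
3 colors suffice: color red → {0, 3, 9}; color blue → {1, 2, 4, 5, 6, 7, 8}; color green → {10}.
Since 4 ≥ 3, a proper 4-coloring certainly exists.

Yes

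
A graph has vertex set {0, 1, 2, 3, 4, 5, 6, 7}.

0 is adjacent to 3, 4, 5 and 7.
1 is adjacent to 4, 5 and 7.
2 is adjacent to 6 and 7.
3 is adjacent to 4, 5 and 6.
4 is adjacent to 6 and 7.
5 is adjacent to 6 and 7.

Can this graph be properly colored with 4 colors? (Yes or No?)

The chromatic number is 3. 0, 3, 4 are mutually adjacent, so at least 3 colors are needed.
A valid assignment using 3 colors: 0=green, 1=green, 2=red, 3=blue, 4=red, 5=red, 6=green, 7=blue.
Since 4 ≥ 3, a proper 4-coloring certainly exists.

Yes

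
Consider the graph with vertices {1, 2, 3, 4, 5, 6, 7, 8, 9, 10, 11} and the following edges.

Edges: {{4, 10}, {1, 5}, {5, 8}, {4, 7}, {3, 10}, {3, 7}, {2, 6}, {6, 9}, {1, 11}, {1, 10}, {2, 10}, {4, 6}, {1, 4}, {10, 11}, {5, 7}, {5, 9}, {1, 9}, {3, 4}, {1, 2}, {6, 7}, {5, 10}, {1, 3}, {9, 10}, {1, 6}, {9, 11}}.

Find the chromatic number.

1, 9, 10, 11 form a clique, so at least 4 colors are needed.
4 colors suffice: color a → {1, 7, 8}; color b → {6, 10}; color c → {2, 4, 9}; color d → {3, 5, 11}. Each edge has distinct colors on its endpoints.

4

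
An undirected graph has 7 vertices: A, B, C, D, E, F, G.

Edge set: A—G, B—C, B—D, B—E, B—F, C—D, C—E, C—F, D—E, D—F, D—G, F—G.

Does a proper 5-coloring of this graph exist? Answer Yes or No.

The chromatic number is 4. B, C, D, F form a clique, so at least 4 colors are needed.
4 colors suffice: A=1, B=4, C=2, D=1, E=3, F=3, G=2.
Since 5 ≥ 4, a proper 5-coloring certainly exists.

Yes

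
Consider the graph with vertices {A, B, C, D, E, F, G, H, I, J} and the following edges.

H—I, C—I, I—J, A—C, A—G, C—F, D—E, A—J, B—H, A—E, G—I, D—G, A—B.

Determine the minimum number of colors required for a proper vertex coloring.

The cycle B-A-C-I-H-B has odd length 5, so it cannot be 2-colored; at least 3 colors are needed.
A valid assignment using 3 colors: A=1, B=3, C=2, D=1, E=2, F=1, G=2, H=2, I=1, J=2. Every edge joins two different colors.

3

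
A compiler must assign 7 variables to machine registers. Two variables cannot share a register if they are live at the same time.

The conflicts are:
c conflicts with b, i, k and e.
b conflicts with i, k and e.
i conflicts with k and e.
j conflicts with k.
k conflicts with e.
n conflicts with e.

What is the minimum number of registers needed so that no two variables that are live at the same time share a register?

5

c, b, i, k, e pairwise conflict, so at least 5 registers are needed.
5 registers suffice: c=5, b=3, i=4, j=2, k=1, n=1, e=2. Every pair that conflicts lands in different registers.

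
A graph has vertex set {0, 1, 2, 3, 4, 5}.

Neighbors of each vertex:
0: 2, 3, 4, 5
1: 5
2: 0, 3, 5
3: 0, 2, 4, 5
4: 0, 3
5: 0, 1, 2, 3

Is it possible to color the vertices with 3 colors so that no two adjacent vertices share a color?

No

0, 2, 3, 5 form a clique, so at least 4 colors are needed.
So 3 colors are not enough.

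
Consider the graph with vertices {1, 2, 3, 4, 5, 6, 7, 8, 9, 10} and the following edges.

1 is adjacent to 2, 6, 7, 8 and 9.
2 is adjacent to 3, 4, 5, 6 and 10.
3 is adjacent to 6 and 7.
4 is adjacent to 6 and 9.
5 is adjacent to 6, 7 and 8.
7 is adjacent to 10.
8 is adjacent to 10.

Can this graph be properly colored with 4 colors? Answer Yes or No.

Yes

The chromatic number is 3. 2, 3, 6 form a triangle, so at least 3 colors are needed.
A valid assignment using 3 colors: 1=c, 2=a, 3=c, 4=c, 5=c, 6=b, 7=a, 8=a, 9=a, 10=b.
Since 4 ≥ 3, a proper 4-coloring certainly exists.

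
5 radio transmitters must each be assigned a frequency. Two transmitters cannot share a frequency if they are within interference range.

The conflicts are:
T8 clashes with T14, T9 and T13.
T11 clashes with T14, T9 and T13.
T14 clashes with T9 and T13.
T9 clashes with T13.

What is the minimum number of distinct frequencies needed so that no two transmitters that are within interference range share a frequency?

4

T11, T14, T9, T13 all conflict with each other, so at least 4 frequencies are needed.
A valid assignment using 4 frequencies: T8=4, T11=4, T14=2, T9=3, T13=1. Every pair that conflicts lands in different frequencies.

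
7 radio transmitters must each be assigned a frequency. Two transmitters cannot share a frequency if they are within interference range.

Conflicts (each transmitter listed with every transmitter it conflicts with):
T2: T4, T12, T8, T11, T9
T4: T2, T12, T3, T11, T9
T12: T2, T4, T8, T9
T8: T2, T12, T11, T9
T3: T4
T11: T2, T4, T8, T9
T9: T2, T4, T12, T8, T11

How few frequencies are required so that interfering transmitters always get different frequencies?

T2, T4, T11, T9 are mutually in conflict, so at least 4 frequencies are needed.
Using 4 frequencies: T2=2, T4=3, T12=4, T8=3, T3=1, T11=4, T9=1. Every pair that conflicts lands in different frequencies.

4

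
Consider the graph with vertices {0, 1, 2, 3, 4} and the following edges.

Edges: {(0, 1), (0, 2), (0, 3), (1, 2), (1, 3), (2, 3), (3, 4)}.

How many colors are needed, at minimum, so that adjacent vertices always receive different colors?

0, 1, 2, 3 form a clique, so at least 4 colors are needed.
4 colors suffice: color a → {3}; color b → {0, 4}; color c → {2}; color d → {1}. Every edge joins two different colors.

4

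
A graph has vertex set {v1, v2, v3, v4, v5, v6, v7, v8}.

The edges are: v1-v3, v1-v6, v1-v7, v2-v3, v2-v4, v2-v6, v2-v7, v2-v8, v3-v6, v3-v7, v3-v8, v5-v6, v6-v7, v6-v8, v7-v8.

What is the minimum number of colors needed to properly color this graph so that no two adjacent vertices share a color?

v2, v3, v6, v7, v8 are mutually adjacent (a clique of size 5), so at least 5 colors are needed.
5 colors suffice: color 1 → {v4, v6}; color 2 → {v3, v5}; color 3 → {v7}; color 4 → {v1, v2}; color 5 → {v8}. Each edge has distinct colors on its endpoints.

5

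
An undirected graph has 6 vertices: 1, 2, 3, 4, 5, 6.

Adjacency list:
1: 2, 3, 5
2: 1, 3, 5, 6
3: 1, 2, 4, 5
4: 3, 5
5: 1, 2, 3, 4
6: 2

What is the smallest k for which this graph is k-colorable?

1, 2, 3, 5 are pairwise adjacent (a clique of size 4), so at least 4 colors are needed.
A valid assignment using 4 colors: 1=yellow, 2=red, 3=blue, 4=red, 5=green, 6=blue. Every edge joins two different colors.

4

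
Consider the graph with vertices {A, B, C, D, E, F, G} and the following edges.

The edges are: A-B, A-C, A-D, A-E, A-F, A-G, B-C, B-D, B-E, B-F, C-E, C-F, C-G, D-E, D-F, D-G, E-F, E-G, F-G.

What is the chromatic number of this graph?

A, B, D, E, F form a clique, so at least 5 colors are needed.
One proper 5-coloring: A=2, B=4, C=5, D=5, E=1, F=3, G=4. Each edge has distinct colors on its endpoints.

5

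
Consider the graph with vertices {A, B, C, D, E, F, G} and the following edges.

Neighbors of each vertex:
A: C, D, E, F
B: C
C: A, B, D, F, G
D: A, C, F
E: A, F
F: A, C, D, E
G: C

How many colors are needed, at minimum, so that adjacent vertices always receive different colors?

A, C, D, F form a clique, so at least 4 colors are needed.
4 colors suffice: color 1 → {C, E}; color 2 → {B, F, G}; color 3 → {A}; color 4 → {D}. No two adjacent vertices share a color.

4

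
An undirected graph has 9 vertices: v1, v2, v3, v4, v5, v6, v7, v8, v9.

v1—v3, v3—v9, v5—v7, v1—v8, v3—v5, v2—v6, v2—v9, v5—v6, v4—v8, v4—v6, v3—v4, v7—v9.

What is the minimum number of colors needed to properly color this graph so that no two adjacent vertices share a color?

The cycle v4-v6-v2-v9-v3-v4 has odd length 5, so it cannot be 2-colored; at least 3 colors are needed.
3 colors suffice: v1=2, v2=3, v3=1, v4=2, v5=2, v6=1, v7=1, v8=1, v9=2. Each edge has distinct colors on its endpoints.

3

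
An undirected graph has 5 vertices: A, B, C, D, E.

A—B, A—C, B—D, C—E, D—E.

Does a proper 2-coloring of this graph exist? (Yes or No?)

No

The cycle D-B-A-C-E-D has odd length 5, so it cannot be 2-colored; at least 3 colors are needed.
So 2 colors are not enough.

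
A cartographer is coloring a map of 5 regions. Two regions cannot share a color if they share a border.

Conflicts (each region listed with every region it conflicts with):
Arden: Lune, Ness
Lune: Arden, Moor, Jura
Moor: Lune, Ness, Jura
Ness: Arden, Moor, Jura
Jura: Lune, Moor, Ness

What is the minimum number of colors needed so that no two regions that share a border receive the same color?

Moor, Ness, Jura all conflict with each other, so at least 3 colors are needed.
3 colors suffice: Arden=2, Lune=1, Moor=3, Ness=1, Jura=2. Every pair that conflicts lands in different colors.

3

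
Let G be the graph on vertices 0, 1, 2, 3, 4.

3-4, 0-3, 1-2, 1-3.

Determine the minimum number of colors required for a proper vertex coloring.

2

0 and 3 are adjacent, so at least 2 colors are needed.
One proper 2-coloring: 0=b, 1=b, 2=a, 3=a, 4=b. No two adjacent vertices share a color.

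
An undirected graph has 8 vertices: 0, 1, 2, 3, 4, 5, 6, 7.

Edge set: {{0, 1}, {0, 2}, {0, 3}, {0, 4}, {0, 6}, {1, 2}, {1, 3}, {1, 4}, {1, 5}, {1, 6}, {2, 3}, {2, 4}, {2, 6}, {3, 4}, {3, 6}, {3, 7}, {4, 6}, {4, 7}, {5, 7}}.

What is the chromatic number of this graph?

0, 1, 2, 3, 4, 6 are pairwise adjacent (a clique of size 6), so at least 6 colors are needed.
6 colors suffice: color red → {3, 5}; color blue → {1, 7}; color green → {4}; color yellow → {0}; color purple → {2}; color orange → {6}. Every edge joins two different colors.

6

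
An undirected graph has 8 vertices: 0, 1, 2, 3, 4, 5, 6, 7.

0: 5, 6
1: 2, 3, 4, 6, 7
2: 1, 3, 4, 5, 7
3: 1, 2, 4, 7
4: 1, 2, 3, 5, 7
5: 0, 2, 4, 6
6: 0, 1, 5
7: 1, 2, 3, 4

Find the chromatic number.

1, 2, 3, 4, 7 are mutually adjacent (a clique of size 5), so at least 5 colors are needed.
5 colors suffice: color a → {2, 6}; color b → {0, 4}; color c → {1, 5}; color d → {3}; color e → {7}. No two adjacent vertices share a color.

5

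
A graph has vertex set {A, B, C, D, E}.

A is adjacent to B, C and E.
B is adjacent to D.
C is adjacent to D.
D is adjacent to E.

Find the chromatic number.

C and D are adjacent, so at least 2 colors are needed.
One proper 2-coloring: A=1, B=2, C=2, D=1, E=2. Each edge has distinct colors on its endpoints.

2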